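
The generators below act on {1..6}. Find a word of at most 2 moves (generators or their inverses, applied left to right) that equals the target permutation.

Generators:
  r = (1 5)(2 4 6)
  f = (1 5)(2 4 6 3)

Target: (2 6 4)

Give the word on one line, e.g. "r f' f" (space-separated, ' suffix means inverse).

r r

  after r: (1 5)(2 4 6)
  after r: (2 6 4)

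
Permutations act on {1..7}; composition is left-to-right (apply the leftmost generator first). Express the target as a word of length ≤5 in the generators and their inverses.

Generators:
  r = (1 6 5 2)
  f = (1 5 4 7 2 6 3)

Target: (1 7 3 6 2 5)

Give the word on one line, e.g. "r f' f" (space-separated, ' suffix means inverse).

f r f' r' r'

  after f: (1 5 4 7 2 6 3)
  after r: (1 2 5 4 7)(3 6)
  after f': (1 7 3 2)
  after r': (1 7 3 5 6)
  after r': (1 7 3 6 2 5)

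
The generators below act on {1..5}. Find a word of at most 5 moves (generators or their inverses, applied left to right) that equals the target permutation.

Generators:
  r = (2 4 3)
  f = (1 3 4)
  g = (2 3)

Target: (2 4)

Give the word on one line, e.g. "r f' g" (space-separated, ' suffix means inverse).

r' g r

  after r': (2 3 4)
  after g: (3 4)
  after r: (2 4)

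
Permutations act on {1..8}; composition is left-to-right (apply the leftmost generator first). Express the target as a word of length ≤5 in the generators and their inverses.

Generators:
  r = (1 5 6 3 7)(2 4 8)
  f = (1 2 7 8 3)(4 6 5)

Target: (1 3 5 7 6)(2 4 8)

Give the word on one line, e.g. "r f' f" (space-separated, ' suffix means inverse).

  after f: (1 2 7 8 3)(4 6 5)
  after r: (1 4 3 5 8 7 2)
  after r: (1 8)(2 5)(3 6)(4 7)
  after f: (1 3 5 7 6)(2 4 8)

f r r f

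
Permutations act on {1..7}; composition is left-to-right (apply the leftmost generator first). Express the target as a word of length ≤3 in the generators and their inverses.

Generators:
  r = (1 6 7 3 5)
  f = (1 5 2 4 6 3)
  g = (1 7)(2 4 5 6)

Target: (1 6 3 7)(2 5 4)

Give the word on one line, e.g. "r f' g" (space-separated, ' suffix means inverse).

  after f: (1 5 2 4 6 3)
  after g: (1 6 3 7)(2 5 4)

f g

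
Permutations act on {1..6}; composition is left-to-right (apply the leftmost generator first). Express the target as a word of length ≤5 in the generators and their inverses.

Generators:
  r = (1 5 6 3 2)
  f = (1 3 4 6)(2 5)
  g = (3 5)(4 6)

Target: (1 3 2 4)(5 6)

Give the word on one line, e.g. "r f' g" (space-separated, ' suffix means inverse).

  after f': (1 6 4 3)(2 5)
  after g: (1 4 5 2 3)
  after f: (1 6)(2 4)
  after r: (1 3 2 4)(5 6)

f' g f r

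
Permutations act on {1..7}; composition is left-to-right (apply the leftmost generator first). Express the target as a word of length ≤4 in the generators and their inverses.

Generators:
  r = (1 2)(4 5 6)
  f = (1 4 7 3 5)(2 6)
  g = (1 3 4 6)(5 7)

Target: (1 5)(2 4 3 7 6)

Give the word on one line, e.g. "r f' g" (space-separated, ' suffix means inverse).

r f' r'

  after r: (1 2)(4 5 6)
  after f': (1 6)(2 5)(3 7 4)
  after r': (1 5)(2 4 3 7 6)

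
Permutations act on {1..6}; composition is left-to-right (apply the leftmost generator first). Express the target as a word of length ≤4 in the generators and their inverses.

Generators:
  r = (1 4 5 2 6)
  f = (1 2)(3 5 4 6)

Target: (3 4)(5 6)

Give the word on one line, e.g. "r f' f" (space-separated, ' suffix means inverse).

f' f'

  after f': (1 2)(3 6 4 5)
  after f': (3 4)(5 6)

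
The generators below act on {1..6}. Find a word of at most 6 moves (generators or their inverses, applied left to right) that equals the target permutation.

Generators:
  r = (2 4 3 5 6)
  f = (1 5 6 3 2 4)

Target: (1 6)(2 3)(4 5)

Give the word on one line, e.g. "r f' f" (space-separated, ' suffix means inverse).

r' f f r' f

  after r': (2 6 5 3 4)
  after f: (1 5 2 3)
  after f: (1 6 3 5 4)
  after r': (1 5 2 6 4)
  after f: (1 6)(2 3)(4 5)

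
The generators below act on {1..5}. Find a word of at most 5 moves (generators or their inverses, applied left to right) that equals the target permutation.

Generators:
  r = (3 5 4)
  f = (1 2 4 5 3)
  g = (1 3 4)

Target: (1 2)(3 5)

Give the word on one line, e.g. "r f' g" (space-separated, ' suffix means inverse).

  after g': (1 4 3)
  after f': (1 2)(4 5)
  after r: (1 2)(3 5)

g' f' r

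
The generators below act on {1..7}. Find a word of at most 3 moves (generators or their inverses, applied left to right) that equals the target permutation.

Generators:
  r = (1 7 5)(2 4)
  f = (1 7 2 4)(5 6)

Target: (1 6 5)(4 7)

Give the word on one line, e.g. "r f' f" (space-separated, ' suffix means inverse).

r' f'

  after r': (1 5 7)(2 4)
  after f': (1 6 5)(4 7)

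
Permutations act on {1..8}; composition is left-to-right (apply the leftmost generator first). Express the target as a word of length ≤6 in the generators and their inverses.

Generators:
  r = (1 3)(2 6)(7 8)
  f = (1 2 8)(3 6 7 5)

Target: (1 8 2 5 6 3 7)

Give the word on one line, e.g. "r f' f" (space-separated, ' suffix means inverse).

f r f r'

  after f: (1 2 8)(3 6 7 5)
  after r: (1 6 8 3 2 7 5)
  after f: (1 7 3 8 6)(2 5)
  after r': (1 8 2 5 6 3 7)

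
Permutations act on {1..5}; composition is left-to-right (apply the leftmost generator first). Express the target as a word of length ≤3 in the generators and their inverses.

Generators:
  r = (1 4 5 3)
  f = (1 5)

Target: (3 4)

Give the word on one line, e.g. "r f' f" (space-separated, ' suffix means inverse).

r f' r'

  after r: (1 4 5 3)
  after f': (1 4)(3 5)
  after r': (3 4)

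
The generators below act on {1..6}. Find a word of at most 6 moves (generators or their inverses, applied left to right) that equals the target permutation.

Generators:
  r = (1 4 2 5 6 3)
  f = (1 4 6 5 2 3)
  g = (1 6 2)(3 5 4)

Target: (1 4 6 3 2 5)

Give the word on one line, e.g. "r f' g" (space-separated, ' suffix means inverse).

  after g: (1 6 2)(3 5 4)
  after r: (1 3 6 5 2 4)
  after f: (2 6)(3 5)
  after f: (1 4 6 3 2 5)

g r f f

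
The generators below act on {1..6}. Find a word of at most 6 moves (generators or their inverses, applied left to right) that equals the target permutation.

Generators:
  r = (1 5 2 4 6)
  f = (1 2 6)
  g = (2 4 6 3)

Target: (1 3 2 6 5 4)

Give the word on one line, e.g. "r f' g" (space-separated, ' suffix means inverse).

r' g f' r' f'

  after r': (1 6 4 2 5)
  after g: (1 3 2 5)
  after f': (1 3)(2 5 6)
  after r': (1 3 6 5 4 2)
  after f': (1 3 2 6 5 4)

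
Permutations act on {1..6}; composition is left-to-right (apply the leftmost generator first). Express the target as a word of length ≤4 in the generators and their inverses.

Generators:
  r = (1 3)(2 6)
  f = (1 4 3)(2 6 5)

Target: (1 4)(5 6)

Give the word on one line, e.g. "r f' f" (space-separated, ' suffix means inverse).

f' f' r'

  after f': (1 3 4)(2 5 6)
  after f': (1 4 3)(2 6 5)
  after r': (1 4)(5 6)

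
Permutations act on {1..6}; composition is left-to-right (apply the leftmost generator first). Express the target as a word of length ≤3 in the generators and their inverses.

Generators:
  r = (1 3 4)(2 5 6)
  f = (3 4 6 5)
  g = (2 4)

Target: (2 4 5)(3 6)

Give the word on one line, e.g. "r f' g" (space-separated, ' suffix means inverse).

  after f': (3 5 6 4)
  after f': (3 6)(4 5)
  after g': (2 4 5)(3 6)

f' f' g'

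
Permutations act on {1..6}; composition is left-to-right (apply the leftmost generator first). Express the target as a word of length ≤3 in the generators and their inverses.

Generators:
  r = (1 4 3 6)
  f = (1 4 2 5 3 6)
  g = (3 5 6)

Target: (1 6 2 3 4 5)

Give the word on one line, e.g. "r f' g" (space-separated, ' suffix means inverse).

f r f

  after f: (1 4 2 5 3 6)
  after r: (1 3)(2 5 6 4)
  after f: (1 6 2 3 4 5)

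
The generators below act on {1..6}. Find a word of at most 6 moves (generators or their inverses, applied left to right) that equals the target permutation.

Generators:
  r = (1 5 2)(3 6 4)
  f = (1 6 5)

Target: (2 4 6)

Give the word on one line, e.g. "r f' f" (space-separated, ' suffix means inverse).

f r' f' r f'

  after f: (1 6 5)
  after r': (1 3 4 6)(2 5)
  after f': (1 3 4)(2 6 5)
  after r: (1 6 2 4 5)
  after f': (2 4 6)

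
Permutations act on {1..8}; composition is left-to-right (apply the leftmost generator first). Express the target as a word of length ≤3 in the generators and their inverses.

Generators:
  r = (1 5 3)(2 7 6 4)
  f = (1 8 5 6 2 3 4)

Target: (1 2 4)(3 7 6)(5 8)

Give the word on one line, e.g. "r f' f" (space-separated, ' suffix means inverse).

f' r

  after f': (1 4 3 2 6 5 8)
  after r: (1 2 4)(3 7 6)(5 8)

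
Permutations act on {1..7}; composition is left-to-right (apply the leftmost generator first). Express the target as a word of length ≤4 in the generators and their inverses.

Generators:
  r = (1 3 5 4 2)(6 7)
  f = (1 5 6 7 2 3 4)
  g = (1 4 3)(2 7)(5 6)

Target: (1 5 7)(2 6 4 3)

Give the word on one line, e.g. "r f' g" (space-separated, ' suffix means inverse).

  after g': (1 3 4)(2 7)(5 6)
  after r: (1 5 7)(2 6 4 3)

g' r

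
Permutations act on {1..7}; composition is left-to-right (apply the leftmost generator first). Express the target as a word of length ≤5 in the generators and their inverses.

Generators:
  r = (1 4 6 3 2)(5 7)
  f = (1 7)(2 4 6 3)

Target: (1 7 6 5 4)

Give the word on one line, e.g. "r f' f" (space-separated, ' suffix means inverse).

f' r' f r

  after f': (1 7)(2 3 6 4)
  after r': (1 5 7 2 6)(3 4)
  after f: (1 5)(2 3 6 7 4)
  after r: (1 7 6 5 4)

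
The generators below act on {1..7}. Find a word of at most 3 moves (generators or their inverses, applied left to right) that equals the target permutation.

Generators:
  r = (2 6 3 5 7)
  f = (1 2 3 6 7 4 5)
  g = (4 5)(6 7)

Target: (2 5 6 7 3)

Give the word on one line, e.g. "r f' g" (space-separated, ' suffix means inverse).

  after r': (2 7 5 3 6)
  after r': (2 5 6 7 3)

r' r'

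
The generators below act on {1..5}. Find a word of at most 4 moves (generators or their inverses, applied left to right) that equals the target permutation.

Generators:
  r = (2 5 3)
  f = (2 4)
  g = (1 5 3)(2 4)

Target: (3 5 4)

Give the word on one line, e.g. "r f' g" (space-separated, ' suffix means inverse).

  after g: (1 5 3)(2 4)
  after r: (1 3)(2 4 5)
  after g: (3 5 4)

g r g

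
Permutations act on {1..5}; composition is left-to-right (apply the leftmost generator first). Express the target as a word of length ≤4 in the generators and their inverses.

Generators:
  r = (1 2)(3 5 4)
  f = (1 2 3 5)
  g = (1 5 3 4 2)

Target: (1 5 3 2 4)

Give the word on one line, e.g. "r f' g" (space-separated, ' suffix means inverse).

  after f': (1 5 3 2)
  after g: (1 3)(2 5 4)
  after r: (1 5 3 2 4)

f' g r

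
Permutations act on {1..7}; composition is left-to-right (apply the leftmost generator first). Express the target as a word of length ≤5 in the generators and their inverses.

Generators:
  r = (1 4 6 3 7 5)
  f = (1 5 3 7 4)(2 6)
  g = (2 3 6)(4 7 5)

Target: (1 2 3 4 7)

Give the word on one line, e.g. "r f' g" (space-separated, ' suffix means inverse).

r g f r f

  after r: (1 4 6 3 7 5)
  after g: (1 7 4 2 3 5)
  after f: (1 4 6 2 7)
  after r: (1 6 2 5)(3 7 4)
  after f: (1 2 3 4 7)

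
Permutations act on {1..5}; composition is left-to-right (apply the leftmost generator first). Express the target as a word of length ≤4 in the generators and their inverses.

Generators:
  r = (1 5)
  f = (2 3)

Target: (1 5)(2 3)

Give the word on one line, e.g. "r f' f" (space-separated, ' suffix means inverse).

  after r: (1 5)
  after f: (1 5)(2 3)
  after f: (1 5)
  after f: (1 5)(2 3)

r f f f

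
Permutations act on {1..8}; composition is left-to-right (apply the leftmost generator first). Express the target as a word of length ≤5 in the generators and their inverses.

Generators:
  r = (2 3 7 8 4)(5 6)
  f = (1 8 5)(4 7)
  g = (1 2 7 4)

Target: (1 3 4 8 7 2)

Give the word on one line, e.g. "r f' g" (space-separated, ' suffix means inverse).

  after r: (2 3 7 8 4)(5 6)
  after g: (1 2 3 4 7 8)(5 6)
  after r: (1 3 2 7 4 8)
  after g: (1 3 7)(2 4 8)
  after g: (1 3 4 8 7 2)

r g r g g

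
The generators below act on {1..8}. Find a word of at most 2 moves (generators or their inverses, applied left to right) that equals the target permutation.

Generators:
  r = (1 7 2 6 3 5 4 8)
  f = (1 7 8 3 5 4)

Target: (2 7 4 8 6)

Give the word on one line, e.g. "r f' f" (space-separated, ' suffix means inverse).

f r'

  after f: (1 7 8 3 5 4)
  after r': (2 7 4 8 6)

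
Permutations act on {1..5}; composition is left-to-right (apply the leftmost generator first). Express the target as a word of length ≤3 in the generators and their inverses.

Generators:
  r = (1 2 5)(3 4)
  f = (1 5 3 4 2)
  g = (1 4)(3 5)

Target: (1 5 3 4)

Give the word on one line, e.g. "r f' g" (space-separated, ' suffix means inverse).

g' f r

  after g': (1 4)(3 5)
  after f: (1 2)(4 5)
  after r: (1 5 3 4)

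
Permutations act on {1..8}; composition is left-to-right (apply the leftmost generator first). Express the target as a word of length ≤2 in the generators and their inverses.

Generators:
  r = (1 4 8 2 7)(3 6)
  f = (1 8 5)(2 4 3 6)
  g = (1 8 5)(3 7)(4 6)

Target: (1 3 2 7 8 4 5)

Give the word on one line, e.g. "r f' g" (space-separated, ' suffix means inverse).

  after r: (1 4 8 2 7)(3 6)
  after f: (1 3 2 7 8 4 5)

r f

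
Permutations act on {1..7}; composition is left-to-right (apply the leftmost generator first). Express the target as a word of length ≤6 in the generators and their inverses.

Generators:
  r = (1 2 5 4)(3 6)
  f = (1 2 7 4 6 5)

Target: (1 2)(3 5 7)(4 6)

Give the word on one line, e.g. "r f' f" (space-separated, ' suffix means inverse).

  after f: (1 2 7 4 6 5)
  after r': (2 7 5 4 3 6)
  after f': (1 5 7 6)(3 4)
  after r': (1 2)(3 5 7)(4 6)

f r' f' r'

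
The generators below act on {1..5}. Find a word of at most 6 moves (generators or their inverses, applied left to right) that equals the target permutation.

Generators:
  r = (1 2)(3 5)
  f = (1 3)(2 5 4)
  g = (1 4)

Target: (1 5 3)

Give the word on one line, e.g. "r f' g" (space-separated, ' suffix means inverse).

  after f': (1 3)(2 4 5)
  after f': (2 5 4)
  after g': (1 4 2 5)
  after f': (1 5 3)

f' f' g' f'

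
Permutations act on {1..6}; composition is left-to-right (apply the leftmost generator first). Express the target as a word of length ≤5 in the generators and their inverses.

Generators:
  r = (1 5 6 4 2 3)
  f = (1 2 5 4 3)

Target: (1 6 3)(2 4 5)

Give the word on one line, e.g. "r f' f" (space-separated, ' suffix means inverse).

f r' r' f'

  after f: (1 2 5 4 3)
  after r': (1 4 2)(5 6)
  after r': (1 6)(2 3)
  after f': (1 6 3)(2 4 5)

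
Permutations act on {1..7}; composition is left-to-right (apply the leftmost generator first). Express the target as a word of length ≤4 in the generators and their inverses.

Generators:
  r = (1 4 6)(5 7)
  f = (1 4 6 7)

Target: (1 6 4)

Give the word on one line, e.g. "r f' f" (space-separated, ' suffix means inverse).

  after r: (1 4 6)(5 7)
  after r: (1 6 4)

r r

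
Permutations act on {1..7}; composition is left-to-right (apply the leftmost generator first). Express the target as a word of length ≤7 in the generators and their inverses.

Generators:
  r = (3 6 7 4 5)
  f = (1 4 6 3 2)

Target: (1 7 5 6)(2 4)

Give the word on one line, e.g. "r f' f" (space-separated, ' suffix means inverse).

  after f': (1 2 3 6 4)
  after f': (1 3 4 2 6)
  after r': (1 5 4 2 3 7 6)
  after r': (1 4 2 5 7 3 6)
  after r': (1 7 5 6)(2 4)

f' f' r' r' r'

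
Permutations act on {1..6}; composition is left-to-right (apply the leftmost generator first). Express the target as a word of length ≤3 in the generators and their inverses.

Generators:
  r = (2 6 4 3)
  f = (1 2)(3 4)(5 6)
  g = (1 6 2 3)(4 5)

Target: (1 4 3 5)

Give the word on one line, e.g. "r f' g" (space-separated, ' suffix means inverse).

  after f': (1 2)(3 4)(5 6)
  after r': (1 3 6 5 2)
  after f: (1 4 3 5)

f' r' f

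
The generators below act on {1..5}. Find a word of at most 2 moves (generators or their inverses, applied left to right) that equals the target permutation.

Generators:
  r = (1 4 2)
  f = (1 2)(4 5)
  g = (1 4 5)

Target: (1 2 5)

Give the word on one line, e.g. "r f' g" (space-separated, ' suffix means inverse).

f' g'

  after f': (1 2)(4 5)
  after g': (1 2 5)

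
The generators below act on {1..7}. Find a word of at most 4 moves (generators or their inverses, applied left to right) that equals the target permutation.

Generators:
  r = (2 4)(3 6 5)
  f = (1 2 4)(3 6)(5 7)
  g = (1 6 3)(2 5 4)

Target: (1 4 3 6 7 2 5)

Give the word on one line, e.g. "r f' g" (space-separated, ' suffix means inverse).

r' r' f g'

  after r': (2 4)(3 5 6)
  after r': (3 6 5)
  after f: (1 2 4)(5 6 7)
  after g': (1 4 3 6 7 2 5)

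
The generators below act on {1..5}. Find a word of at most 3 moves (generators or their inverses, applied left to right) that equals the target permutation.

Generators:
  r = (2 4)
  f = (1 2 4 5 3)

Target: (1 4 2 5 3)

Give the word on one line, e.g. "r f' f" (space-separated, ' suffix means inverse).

r f r

  after r: (2 4)
  after f: (1 2 5 3)
  after r: (1 4 2 5 3)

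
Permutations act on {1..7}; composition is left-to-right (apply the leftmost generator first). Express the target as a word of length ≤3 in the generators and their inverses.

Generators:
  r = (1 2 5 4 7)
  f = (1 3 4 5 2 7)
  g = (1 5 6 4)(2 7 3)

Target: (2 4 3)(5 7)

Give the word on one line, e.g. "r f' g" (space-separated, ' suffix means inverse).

  after f': (1 7 2 5 4 3)
  after r: (2 4 3)(5 7)

f' r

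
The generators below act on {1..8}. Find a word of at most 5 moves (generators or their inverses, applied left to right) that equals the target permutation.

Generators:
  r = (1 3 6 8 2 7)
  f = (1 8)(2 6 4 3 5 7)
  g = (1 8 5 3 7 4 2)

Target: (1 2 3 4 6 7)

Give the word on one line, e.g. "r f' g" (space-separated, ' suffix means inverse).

  after r: (1 3 6 8 2 7)
  after g: (1 7 8)(2 4)(3 6 5)
  after f: (1 2 3 4 6 7)

r g f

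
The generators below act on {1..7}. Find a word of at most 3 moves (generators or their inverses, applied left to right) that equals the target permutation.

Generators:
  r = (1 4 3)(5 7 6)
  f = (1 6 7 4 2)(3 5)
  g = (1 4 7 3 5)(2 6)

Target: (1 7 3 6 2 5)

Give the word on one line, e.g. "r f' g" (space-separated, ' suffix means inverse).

  after g': (1 5 3 7 4)(2 6)
  after r: (1 7 3 6 2 5)

g' r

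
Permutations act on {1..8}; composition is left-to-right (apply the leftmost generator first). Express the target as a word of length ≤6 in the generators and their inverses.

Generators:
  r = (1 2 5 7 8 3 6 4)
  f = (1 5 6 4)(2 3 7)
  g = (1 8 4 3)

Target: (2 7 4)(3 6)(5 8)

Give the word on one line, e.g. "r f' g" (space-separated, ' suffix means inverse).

  after g: (1 8 4 3)
  after f: (1 8)(2 3 5 6 4 7)
  after f: (1 8 5 4 2 7 3 6)
  after g': (2 7 4)(3 6)(5 8)

g f f g'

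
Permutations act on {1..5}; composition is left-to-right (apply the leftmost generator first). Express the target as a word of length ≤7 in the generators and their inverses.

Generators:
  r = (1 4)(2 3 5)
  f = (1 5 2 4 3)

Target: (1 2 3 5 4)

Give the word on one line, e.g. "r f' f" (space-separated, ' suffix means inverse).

  after r': (1 4)(2 5 3)
  after f: (1 3 4 5)
  after f: (2 4)
  after r': (1 4 5 3 2)
  after f': (1 2 3 5 4)

r' f f r' f'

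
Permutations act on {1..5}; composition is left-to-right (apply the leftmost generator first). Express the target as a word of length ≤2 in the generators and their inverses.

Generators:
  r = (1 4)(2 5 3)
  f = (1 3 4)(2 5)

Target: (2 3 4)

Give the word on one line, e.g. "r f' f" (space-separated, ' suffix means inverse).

f' r

  after f': (1 4 3)(2 5)
  after r: (2 3 4)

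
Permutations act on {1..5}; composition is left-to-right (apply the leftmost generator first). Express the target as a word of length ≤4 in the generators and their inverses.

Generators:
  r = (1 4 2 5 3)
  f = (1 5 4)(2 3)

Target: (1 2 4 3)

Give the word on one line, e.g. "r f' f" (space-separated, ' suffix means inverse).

f r' f' f'

  after f: (1 5 4)(2 3)
  after r': (1 2 5)(3 4)
  after f': (1 3 5 4 2)
  after f': (1 2 4 3)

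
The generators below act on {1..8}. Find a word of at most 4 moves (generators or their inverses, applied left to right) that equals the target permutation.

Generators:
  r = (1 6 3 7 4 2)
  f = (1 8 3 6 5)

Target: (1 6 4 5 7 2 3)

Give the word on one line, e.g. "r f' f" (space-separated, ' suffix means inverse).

f' r r f'

  after f': (1 5 6 3 8)
  after r: (1 5 3 8 6 7 4 2)
  after r: (1 5 7 2 6 4)(3 8)
  after f': (1 6 4 5 7 2 3)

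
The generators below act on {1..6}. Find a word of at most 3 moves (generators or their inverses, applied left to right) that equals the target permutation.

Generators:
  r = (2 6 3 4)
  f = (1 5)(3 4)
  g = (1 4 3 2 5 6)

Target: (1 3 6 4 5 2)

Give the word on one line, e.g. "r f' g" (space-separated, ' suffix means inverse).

r g r'

  after r: (2 6 3 4)
  after g: (1 4 5 6 2)
  after r': (1 3 6 4 5 2)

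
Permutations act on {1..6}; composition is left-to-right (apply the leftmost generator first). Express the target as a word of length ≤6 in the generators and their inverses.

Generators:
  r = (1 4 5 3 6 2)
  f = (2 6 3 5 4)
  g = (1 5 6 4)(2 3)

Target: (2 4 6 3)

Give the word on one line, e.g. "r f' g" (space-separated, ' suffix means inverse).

g' r' g' f' g'

  after g': (1 4 6 5)(2 3)
  after r': (2 5)(3 6 4)
  after g': (1 4 2)(3 5)
  after f': (1 5 6 2)
  after g': (2 4 6 3)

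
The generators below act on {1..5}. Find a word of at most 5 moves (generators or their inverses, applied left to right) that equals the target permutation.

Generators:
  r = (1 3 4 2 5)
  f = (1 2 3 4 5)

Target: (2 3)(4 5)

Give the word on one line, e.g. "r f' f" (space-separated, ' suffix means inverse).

  after r: (1 3 4 2 5)
  after f': (1 2 4)
  after f': (2 3)(4 5)

r f' f'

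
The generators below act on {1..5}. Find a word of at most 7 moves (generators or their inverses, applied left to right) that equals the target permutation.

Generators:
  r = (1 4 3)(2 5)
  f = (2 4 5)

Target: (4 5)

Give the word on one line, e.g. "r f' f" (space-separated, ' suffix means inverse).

  after r: (1 4 3)(2 5)
  after r: (1 3 4)
  after r: (2 5)
  after f': (2 4)
  after f': (4 5)

r r r f' f'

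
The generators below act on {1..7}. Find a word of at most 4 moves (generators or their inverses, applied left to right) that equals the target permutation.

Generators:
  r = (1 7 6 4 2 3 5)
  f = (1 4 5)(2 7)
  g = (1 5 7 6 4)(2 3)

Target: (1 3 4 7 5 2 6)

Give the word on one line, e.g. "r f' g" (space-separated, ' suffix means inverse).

r' r'

  after r': (1 5 3 2 4 6 7)
  after r': (1 3 4 7 5 2 6)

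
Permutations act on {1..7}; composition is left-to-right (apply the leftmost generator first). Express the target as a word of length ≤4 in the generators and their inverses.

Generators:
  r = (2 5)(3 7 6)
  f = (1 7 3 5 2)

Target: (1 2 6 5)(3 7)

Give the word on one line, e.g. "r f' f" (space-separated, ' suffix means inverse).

  after r: (2 5)(3 7 6)
  after f': (1 2 3)(6 7)
  after r': (1 5 2 6 3)
  after f: (1 2 6 5)(3 7)

r f' r' f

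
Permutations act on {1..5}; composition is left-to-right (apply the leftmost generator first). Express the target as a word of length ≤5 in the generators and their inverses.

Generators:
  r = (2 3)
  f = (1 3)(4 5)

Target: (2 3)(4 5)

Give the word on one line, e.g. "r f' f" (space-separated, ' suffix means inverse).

f' r f r' f

  after f': (1 3)(4 5)
  after r: (1 2 3)(4 5)
  after f: (1 2)
  after r': (1 3 2)
  after f: (2 3)(4 5)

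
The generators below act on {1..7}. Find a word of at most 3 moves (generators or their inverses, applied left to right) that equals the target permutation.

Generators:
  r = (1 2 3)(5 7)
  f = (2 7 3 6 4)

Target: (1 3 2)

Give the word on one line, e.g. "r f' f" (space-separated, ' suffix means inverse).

  after r: (1 2 3)(5 7)
  after r: (1 3 2)

r r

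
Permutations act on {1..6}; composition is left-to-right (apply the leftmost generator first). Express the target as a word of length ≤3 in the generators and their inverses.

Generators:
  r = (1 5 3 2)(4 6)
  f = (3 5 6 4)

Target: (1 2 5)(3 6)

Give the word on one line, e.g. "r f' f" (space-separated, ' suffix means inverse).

r' f

  after r': (1 2 3 5)(4 6)
  after f: (1 2 5)(3 6)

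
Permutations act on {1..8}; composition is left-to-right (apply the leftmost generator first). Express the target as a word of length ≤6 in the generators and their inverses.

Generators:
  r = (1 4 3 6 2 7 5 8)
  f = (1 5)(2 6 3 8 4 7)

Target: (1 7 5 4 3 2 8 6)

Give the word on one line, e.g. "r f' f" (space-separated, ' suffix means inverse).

  after f': (1 5)(2 7 4 8 3 6)
  after f': (2 4 3)(6 7 8)
  after r: (1 4 6 5 8 2 3 7)
  after f: (1 7 5 4 3 2 8 6)

f' f' r f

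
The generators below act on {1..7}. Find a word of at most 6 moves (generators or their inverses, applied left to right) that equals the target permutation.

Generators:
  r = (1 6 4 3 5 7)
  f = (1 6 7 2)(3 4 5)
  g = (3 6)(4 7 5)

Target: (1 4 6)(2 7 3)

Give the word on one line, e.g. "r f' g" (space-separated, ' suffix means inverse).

r' g f r'

  after r': (1 7 5 3 4 6)
  after g: (1 5 6)(3 7 4)
  after f: (1 3 2)(5 7)
  after r': (1 4 6)(2 7 3)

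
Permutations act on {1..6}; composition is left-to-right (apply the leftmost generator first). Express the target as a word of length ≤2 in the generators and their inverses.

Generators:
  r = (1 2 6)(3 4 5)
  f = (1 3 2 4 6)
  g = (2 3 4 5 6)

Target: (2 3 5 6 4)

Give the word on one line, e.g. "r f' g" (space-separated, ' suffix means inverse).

r' f

  after r': (1 6 2)(3 5 4)
  after f: (2 3 5 6 4)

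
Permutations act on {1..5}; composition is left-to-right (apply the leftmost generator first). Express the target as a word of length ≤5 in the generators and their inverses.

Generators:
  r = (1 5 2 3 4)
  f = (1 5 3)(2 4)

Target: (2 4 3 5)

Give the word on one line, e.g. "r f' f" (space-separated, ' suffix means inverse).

r' f r f' f'

  after r': (1 4 3 2 5)
  after f: (1 2 3 4)
  after r: (1 3)(2 4 5)
  after f': (1 5 4)
  after f': (2 4 3 5)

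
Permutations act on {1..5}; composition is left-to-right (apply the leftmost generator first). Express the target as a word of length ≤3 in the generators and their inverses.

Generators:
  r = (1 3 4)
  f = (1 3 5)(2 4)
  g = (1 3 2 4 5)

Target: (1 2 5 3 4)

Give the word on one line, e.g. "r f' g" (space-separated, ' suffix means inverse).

  after g: (1 3 2 4 5)
  after g: (1 2 5 3 4)

g g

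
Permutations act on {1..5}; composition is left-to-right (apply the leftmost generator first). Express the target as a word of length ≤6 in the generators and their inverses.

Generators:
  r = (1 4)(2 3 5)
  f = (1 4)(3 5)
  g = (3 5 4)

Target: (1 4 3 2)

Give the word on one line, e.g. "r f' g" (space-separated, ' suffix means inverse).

  after r': (1 4)(2 5 3)
  after f': (2 3)
  after g': (2 4 5 3)
  after f: (1 4 3 2)

r' f' g' f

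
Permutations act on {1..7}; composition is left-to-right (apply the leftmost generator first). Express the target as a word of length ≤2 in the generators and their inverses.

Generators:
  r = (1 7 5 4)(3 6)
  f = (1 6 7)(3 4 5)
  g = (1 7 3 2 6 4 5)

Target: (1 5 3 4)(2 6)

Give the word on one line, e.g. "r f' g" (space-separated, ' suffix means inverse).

r' g

  after r': (1 4 5 7)(3 6)
  after g: (1 5 3 4)(2 6)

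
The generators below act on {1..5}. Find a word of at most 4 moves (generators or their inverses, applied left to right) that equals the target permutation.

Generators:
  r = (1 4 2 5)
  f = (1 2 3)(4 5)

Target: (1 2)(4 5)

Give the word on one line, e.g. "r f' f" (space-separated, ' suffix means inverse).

  after r': (1 5 2 4)
  after r': (1 2)(4 5)

r' r'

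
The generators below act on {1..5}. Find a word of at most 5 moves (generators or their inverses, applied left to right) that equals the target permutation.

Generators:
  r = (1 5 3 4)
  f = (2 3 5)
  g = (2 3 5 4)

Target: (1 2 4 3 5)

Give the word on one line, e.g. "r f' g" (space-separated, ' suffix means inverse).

  after g': (2 4 5 3)
  after r: (1 5 4 3 2)
  after f': (1 3 5 4 2)
  after g': (1 2)
  after r': (1 2 4 3 5)

g' r f' g' r'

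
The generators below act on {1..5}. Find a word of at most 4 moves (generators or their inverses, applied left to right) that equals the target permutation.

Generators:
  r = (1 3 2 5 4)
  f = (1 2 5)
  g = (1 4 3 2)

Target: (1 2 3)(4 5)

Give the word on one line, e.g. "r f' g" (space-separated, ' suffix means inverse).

r' g f' r

  after r': (1 4 5 2 3)
  after g: (1 3 4 5)
  after f': (1 3 4 2)
  after r: (1 2 3)(4 5)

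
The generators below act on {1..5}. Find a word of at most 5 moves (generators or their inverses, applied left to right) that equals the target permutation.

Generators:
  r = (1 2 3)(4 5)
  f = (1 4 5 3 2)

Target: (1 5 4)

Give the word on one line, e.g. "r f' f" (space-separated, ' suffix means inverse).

  after r: (1 2 3)(4 5)
  after r: (1 3 2)
  after f': (1 5 4)

r r f'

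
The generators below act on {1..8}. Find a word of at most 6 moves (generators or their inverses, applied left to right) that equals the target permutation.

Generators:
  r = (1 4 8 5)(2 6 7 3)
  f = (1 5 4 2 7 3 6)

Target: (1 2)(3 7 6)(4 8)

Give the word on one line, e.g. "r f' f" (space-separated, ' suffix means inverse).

  after r': (1 5 8 4)(2 3 7 6)
  after r': (1 8)(2 7)(3 6)(4 5)
  after r': (1 4 8 5)(2 6 7 3)
  after f: (1 2)(3 7 6)(4 8)

r' r' r' f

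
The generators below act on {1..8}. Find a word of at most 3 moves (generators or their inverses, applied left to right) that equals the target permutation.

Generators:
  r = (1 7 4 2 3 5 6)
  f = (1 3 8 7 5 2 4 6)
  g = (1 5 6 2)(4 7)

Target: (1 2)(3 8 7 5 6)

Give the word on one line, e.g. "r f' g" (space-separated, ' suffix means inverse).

  after f: (1 3 8 7 5 2 4 6)
  after g: (1 3 8 4 2 7 6 5)
  after r': (1 2)(3 8 7 5 6)

f g r'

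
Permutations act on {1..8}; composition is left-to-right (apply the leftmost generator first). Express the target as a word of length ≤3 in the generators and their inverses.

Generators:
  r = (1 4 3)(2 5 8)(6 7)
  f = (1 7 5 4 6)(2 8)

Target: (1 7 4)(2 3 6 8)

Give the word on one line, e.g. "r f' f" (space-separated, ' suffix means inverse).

  after r: (1 4 3)(2 5 8)(6 7)
  after f: (1 6 5 2 4 3 7)
  after r: (1 7 4)(2 3 6 8)

r f r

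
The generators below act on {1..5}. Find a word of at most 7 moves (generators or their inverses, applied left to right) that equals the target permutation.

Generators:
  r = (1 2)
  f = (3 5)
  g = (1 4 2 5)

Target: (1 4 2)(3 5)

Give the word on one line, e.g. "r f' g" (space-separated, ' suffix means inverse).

  after g: (1 4 2 5)
  after f: (1 4 2 3 5)
  after g': (2 3)
  after f: (2 5 3)
  after g: (1 4 2)(3 5)

g f g' f g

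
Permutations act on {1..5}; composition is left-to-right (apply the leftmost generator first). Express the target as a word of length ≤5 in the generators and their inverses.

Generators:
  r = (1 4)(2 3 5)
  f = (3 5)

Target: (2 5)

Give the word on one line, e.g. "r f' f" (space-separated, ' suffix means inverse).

  after f': (3 5)
  after r: (1 4)(2 3)
  after r: (2 5)

f' r r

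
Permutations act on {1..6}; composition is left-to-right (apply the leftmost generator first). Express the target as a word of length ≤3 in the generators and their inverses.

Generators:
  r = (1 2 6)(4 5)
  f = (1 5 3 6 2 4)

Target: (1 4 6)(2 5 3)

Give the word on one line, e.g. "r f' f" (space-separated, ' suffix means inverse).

  after f: (1 5 3 6 2 4)
  after r': (1 4 6)(2 5 3)

f r'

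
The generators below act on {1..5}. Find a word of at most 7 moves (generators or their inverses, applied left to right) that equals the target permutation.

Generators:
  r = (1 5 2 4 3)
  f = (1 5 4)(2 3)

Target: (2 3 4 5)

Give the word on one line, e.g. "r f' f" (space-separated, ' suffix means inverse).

f' r f r f

  after f': (1 4 5)(2 3)
  after r: (1 3 4 2)
  after f: (1 2 5 4 3)
  after r: (1 4)(3 5)
  after f: (2 3 4 5)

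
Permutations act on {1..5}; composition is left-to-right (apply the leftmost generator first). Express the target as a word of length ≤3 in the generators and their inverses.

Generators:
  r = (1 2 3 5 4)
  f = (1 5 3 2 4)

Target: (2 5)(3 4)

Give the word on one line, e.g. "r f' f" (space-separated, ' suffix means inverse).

f' r

  after f': (1 4 2 3 5)
  after r: (2 5)(3 4)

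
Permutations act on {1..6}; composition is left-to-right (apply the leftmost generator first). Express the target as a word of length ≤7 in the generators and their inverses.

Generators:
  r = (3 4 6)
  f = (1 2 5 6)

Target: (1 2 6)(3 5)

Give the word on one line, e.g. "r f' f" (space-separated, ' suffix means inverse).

  after f': (1 6 5 2)
  after f': (1 5)(2 6)
  after r': (1 5)(2 4 3 6)
  after f': (1 2 4 3 5 6)
  after r: (1 2 6)(3 5)

f' f' r' f' r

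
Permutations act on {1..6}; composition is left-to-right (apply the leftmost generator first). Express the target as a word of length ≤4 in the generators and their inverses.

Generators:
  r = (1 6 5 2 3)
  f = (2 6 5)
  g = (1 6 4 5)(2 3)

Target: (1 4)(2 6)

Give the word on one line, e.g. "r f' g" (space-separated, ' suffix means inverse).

  after f: (2 6 5)
  after g: (1 6)(2 4 5 3)
  after g: (1 4)(2 5)
  after f': (1 4)(2 6)

f g g f'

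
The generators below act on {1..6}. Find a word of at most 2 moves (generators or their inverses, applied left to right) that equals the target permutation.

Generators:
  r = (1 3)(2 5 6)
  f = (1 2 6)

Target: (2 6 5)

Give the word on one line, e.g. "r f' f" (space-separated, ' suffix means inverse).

r r

  after r: (1 3)(2 5 6)
  after r: (2 6 5)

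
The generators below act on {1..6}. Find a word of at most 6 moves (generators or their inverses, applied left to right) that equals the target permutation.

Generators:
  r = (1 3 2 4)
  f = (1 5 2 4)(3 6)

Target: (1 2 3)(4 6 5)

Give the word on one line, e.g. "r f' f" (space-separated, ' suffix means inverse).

f' r' f r'

  after f': (1 4 2 5)(3 6)
  after r': (1 2 5 4 3 6)
  after f: (1 4 6 5)
  after r': (1 2 3)(4 6 5)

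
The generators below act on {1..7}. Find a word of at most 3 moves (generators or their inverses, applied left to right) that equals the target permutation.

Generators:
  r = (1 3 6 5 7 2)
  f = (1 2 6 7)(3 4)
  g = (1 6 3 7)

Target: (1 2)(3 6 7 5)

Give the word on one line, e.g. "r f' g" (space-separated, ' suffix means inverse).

r' g

  after r': (1 2 7 5 6 3)
  after g: (1 2)(3 6 7 5)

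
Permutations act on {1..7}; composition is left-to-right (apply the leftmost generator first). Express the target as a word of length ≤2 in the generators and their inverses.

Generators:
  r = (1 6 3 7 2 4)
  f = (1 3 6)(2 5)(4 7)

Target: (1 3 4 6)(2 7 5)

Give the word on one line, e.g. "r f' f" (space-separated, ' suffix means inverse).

  after r: (1 6 3 7 2 4)
  after f': (1 3 4 6)(2 7 5)

r f'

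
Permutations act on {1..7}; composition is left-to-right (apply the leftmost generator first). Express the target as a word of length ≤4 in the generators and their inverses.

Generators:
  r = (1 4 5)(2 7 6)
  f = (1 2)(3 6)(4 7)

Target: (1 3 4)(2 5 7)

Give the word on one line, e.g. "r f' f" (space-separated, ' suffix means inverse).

f r' f'

  after f: (1 2)(3 6)(4 7)
  after r': (1 6 3 7)(2 5 4)
  after f': (1 3 4)(2 5 7)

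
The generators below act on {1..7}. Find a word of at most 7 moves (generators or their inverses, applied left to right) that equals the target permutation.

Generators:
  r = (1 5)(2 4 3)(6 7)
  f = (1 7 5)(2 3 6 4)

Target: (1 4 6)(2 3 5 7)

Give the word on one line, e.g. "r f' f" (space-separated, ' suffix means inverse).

r f f r f

  after r: (1 5)(2 4 3)(6 7)
  after f: (4 6 5 7)
  after f: (1 7 2 3 6)
  after r: (1 6 5)(3 7 4)
  after f: (1 4 6)(2 3 5 7)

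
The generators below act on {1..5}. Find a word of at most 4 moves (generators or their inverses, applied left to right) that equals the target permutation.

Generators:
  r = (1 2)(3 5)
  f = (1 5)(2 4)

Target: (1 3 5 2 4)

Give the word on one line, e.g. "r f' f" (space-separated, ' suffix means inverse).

f r'

  after f: (1 5)(2 4)
  after r': (1 3 5 2 4)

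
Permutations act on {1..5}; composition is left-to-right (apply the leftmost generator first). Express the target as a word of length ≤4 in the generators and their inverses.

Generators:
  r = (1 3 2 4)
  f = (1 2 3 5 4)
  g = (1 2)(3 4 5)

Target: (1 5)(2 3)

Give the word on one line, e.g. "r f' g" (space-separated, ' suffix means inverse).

  after f': (1 4 5 3 2)
  after r': (1 2 4 5)
  after r': (1 3)(4 5)
  after f: (1 5)(2 3)

f' r' r' f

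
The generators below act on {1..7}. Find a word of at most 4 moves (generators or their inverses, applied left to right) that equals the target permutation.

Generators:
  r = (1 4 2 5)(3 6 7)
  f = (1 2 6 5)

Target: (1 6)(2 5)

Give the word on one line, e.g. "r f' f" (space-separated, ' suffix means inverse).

  after f: (1 2 6 5)
  after f: (1 6)(2 5)

f f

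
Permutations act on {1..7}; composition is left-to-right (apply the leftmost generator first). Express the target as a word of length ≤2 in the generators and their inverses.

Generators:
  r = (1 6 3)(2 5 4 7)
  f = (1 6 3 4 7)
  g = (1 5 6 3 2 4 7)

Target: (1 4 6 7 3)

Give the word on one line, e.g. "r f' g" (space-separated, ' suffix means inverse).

f' f'

  after f': (1 7 4 3 6)
  after f': (1 4 6 7 3)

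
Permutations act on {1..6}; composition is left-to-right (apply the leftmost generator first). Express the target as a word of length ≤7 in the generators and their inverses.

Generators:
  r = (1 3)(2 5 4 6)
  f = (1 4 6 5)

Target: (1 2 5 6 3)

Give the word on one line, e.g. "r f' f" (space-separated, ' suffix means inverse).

f' f' r' r' r'

  after f': (1 5 6 4)
  after f': (1 6)(4 5)
  after r': (1 4 2 6 3)
  after r': (1 5 2 4 6)
  after r': (1 2 5 6 3)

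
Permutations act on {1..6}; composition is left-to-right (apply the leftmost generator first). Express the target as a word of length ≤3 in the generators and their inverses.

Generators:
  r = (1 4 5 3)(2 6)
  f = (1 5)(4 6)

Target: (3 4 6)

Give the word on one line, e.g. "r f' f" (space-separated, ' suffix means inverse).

  after f': (1 5)(4 6)
  after r': (1 4 2 6)(3 5)
  after r': (3 4 6)

f' r' r'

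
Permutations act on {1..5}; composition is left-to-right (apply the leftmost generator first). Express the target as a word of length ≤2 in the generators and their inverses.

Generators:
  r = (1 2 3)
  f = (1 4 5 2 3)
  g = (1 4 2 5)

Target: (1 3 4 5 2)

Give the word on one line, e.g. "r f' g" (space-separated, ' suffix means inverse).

  after r: (1 2 3)
  after f: (1 3 4 5 2)

r f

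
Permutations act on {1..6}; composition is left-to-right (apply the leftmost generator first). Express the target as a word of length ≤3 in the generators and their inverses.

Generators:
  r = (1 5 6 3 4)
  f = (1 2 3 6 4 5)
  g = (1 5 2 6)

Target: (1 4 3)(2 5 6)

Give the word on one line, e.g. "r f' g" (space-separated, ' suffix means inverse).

f' f'

  after f': (1 5 4 6 3 2)
  after f': (1 4 3)(2 5 6)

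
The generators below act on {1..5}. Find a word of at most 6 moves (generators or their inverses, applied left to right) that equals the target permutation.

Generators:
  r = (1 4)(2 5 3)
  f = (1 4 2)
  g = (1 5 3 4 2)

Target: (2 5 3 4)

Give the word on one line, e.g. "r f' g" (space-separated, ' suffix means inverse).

f g' r' g'

  after f: (1 4 2)
  after g': (1 3 5)
  after r': (1 5 4)(2 3)
  after g': (2 5 3 4)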